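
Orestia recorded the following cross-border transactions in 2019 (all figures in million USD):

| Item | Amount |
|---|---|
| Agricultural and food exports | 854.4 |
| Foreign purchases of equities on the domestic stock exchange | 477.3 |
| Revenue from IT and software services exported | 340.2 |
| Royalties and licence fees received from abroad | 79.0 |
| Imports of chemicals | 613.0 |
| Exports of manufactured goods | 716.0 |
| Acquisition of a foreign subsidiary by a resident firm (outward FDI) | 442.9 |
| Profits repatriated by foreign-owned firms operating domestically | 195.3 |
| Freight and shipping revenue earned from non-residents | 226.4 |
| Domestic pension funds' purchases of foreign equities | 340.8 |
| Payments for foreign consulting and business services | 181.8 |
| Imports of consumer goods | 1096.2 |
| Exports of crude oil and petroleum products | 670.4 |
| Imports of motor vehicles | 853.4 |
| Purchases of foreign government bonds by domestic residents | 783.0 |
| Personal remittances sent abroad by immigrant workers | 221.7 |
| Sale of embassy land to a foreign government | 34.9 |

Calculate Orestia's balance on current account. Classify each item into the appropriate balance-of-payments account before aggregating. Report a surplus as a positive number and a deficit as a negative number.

-275.0

Goods: -613.0 + 670.4 + 716.0 - 853.4 + 854.4 - 1096.2 = -321.8
Services: 79.0 + 340.2 + 226.4 - 181.8 = 463.8
Primary income: -195.3
Secondary income: -221.7
Current account = (-321.8) + 463.8 + (-195.3) + (-221.7) = -275.0
(Excluded from the current account — financial account: foreign purchases of equities on the domestic stock exchange 477.3, acquisition of a foreign subsidiary by a resident firm (outward FDI) 442.9, domestic pension funds' purchases of foreign equities 340.8, purchases of foreign government bonds by domestic residents 783.0; capital account: sale of embassy land to a foreign government 34.9.)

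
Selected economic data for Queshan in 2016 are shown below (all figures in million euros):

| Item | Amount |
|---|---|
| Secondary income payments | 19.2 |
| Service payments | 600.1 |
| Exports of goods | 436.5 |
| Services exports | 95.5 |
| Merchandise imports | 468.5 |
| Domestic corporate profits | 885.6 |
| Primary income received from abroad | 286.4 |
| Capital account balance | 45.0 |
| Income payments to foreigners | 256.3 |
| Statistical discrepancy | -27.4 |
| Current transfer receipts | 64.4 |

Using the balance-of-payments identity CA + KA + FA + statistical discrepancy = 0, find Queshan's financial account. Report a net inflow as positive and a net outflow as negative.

Goods balance = 436.5 - 468.5 = -32.0
Services balance = 95.5 - 600.1 = -504.6
Trade balance (goods + services) = -32.0 + (-504.6) = -536.6
Net primary income = 286.4 - 256.3 = 30.1
Net secondary income = 64.4 - 19.2 = 45.2
Current account = -536.6 + 30.1 + 45.2 = -461.3
Financial account = -(-461.3 + 45.0 + (-27.4)) = 443.7

443.7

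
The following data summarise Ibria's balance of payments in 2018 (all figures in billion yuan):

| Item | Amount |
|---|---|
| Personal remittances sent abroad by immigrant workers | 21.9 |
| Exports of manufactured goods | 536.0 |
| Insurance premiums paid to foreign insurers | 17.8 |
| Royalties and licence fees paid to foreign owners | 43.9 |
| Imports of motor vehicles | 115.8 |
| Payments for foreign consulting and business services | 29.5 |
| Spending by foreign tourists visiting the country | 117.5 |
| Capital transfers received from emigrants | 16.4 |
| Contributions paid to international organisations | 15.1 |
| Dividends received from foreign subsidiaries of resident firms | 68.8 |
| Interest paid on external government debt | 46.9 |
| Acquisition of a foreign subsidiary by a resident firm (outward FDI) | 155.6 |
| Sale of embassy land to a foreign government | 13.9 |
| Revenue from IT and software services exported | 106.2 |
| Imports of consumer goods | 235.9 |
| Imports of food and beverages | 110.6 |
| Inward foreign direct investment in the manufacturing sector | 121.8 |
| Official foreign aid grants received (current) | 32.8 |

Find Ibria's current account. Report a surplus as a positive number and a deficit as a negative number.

223.9

Goods: -110.6 - 115.8 + 536.0 - 235.9 = 73.7
Services: 117.5 - 17.8 - 43.9 + 106.2 - 29.5 = 132.5
Primary income: 68.8 - 46.9 = 21.9
Secondary income: -15.1 + 32.8 - 21.9 = -4.2
Current account = 73.7 + 132.5 + 21.9 + (-4.2) = 223.9
(Excluded from the current account — capital account: capital transfers received from emigrants 16.4, sale of embassy land to a foreign government 13.9; financial account: acquisition of a foreign subsidiary by a resident firm (outward FDI) 155.6, inward foreign direct investment in the manufacturing sector 121.8.)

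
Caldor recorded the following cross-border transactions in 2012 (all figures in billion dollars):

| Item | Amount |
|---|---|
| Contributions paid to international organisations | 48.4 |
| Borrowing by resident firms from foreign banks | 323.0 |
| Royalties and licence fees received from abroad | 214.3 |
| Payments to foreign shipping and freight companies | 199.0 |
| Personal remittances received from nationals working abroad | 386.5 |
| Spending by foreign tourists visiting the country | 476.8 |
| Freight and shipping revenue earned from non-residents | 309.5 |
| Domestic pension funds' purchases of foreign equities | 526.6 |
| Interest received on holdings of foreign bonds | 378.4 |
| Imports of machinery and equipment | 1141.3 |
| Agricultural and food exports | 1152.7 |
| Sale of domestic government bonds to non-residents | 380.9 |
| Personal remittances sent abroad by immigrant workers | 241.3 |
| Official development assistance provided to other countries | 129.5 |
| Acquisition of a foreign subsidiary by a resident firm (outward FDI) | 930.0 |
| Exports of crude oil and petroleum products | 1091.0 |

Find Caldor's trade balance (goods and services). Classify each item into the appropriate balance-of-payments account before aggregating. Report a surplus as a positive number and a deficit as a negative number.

Goods: 1091.0 + 1152.7 - 1141.3 = 1102.4
Services: 476.8 - 199.0 + 214.3 + 309.5 = 801.6
Trade balance = 1102.4 + 801.6 = 1904.0
(Excluded from the trade balance — secondary income: contributions paid to international organisations 48.4, personal remittances received from nationals working abroad 386.5, personal remittances sent abroad by immigrant workers 241.3, official development assistance provided to other countries 129.5; financial account: borrowing by resident firms from foreign banks 323.0, domestic pension funds' purchases of foreign equities 526.6, sale of domestic government bonds to non-residents 380.9, acquisition of a foreign subsidiary by a resident firm (outward FDI) 930.0; primary income: interest received on holdings of foreign bonds 378.4.)

1904.0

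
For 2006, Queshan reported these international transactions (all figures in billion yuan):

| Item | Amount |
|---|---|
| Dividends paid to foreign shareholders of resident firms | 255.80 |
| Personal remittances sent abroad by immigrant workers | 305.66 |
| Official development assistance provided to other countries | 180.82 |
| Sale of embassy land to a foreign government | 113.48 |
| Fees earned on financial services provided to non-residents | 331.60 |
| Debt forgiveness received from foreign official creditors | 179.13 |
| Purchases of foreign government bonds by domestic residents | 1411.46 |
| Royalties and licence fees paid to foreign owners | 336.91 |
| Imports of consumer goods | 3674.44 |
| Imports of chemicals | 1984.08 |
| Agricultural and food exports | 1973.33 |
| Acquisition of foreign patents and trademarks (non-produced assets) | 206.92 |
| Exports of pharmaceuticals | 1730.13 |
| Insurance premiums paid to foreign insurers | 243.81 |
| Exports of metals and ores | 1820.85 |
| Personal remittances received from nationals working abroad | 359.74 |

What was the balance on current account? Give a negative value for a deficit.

Goods: 1973.33 - 1984.08 - 3674.44 + 1730.13 + 1820.85 = -134.21
Services: -336.91 - 243.81 + 331.60 = -249.12
Primary income: -255.80
Secondary income: -305.66 + 359.74 - 180.82 = -126.74
Current account = (-134.21) + (-249.12) + (-255.80) + (-126.74) = -765.87
(Excluded from the current account — capital account: sale of embassy land to a foreign government 113.48, debt forgiveness received from foreign official creditors 179.13, acquisition of foreign patents and trademarks (non-produced assets) 206.92; financial account: purchases of foreign government bonds by domestic residents 1411.46.)

-765.87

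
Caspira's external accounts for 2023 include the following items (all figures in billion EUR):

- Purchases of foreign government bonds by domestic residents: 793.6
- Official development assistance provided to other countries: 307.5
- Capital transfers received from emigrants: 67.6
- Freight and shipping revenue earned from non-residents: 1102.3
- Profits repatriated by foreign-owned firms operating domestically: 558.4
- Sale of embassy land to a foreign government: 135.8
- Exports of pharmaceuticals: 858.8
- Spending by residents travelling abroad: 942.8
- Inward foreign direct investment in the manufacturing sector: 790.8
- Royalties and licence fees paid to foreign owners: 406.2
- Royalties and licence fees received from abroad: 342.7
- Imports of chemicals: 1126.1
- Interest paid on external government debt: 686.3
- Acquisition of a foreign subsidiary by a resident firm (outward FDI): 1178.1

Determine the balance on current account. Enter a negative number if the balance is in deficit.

-1723.5

Goods: 858.8 - 1126.1 = -267.3
Services: -942.8 + 1102.3 + 342.7 - 406.2 = 96.0
Primary income: -686.3 - 558.4 = -1244.7
Secondary income: -307.5
Current account = (-267.3) + 96.0 + (-1244.7) + (-307.5) = -1723.5
(Excluded from the current account — financial account: purchases of foreign government bonds by domestic residents 793.6, inward foreign direct investment in the manufacturing sector 790.8, acquisition of a foreign subsidiary by a resident firm (outward FDI) 1178.1; capital account: capital transfers received from emigrants 67.6, sale of embassy land to a foreign government 135.8.)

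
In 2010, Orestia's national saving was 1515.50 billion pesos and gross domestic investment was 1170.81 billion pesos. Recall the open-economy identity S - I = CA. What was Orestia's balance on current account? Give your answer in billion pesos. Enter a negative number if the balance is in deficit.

S - I = CA (net lending to the rest of the world).
CA = S - I = 1515.50 - 1170.81 = 344.69

344.69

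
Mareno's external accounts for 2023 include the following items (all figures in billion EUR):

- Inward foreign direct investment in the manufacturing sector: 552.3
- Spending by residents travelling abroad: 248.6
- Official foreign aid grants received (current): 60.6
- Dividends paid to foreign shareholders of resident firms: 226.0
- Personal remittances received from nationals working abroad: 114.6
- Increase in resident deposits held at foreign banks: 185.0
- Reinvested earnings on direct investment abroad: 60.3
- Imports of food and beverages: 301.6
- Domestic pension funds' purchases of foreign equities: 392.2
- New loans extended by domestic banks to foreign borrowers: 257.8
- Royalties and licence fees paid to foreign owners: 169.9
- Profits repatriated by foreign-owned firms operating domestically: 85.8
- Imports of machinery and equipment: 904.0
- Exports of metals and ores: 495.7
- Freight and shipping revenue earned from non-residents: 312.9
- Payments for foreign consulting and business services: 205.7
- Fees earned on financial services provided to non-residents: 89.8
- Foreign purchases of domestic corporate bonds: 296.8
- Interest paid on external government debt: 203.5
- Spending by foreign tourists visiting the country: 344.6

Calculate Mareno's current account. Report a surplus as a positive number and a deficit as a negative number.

Goods: 495.7 - 301.6 - 904.0 = -709.9
Services: -169.9 + 89.8 + 344.6 - 205.7 - 248.6 + 312.9 = 123.1
Primary income: -226.0 + 60.3 - 203.5 - 85.8 = -455.0
Secondary income: 60.6 + 114.6 = 175.2
Current account = (-709.9) + 123.1 + (-455.0) + 175.2 = -866.6
(Excluded from the current account — financial account: inward foreign direct investment in the manufacturing sector 552.3, increase in resident deposits held at foreign banks 185.0, domestic pension funds' purchases of foreign equities 392.2, new loans extended by domestic banks to foreign borrowers 257.8, foreign purchases of domestic corporate bonds 296.8.)

-866.6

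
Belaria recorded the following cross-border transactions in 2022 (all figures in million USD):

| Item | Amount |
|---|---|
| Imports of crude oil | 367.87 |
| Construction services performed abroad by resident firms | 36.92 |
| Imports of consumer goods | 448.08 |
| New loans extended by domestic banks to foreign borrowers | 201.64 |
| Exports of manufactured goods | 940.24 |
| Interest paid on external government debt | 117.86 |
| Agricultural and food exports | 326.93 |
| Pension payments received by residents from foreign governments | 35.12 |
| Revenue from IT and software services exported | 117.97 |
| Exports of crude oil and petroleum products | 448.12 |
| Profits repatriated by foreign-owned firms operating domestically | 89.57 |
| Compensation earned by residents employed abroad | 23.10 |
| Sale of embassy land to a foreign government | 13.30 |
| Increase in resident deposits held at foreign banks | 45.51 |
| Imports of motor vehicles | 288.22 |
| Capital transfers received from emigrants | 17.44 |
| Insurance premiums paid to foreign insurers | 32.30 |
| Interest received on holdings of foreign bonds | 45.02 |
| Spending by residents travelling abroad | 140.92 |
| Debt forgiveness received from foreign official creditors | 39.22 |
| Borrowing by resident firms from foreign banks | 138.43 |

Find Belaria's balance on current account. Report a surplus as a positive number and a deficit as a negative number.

Goods: -448.08 - 367.87 + 448.12 + 940.24 + 326.93 - 288.22 = 611.12
Services: -32.30 + 36.92 - 140.92 + 117.97 = -18.33
Primary income: 23.10 + 45.02 - 117.86 - 89.57 = -139.31
Secondary income: 35.12
Current account = 611.12 + (-18.33) + (-139.31) + 35.12 = 488.60
(Excluded from the current account — financial account: new loans extended by domestic banks to foreign borrowers 201.64, increase in resident deposits held at foreign banks 45.51, borrowing by resident firms from foreign banks 138.43; capital account: sale of embassy land to a foreign government 13.30, capital transfers received from emigrants 17.44, debt forgiveness received from foreign official creditors 39.22.)

488.60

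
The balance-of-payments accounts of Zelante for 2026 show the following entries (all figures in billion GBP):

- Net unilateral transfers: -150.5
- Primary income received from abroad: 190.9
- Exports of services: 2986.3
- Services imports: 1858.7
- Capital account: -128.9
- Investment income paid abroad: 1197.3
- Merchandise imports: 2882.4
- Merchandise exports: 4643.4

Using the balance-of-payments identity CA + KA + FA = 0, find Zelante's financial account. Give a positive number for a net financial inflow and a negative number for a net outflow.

Goods balance = 4643.4 - 2882.4 = 1761.0
Services balance = 2986.3 - 1858.7 = 1127.6
Trade balance (goods + services) = 1761.0 + 1127.6 = 2888.6
Net primary income = 190.9 - 1197.3 = -1006.4
Net secondary income = -150.5
Current account = 2888.6 + (-1006.4) + (-150.5) = 1731.7
Financial account = -(1731.7 + (-128.9)) = -1602.8

-1602.8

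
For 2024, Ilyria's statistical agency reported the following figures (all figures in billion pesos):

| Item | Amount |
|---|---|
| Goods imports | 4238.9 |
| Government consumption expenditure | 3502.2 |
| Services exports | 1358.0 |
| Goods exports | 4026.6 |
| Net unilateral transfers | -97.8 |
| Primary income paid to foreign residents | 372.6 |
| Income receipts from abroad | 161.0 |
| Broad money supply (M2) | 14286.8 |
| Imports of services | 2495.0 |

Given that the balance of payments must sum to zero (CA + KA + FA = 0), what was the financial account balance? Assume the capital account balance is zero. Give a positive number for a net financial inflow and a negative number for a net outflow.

Goods balance = 4026.6 - 4238.9 = -212.3
Services balance = 1358.0 - 2495.0 = -1137.0
Trade balance (goods + services) = -212.3 + (-1137.0) = -1349.3
Net primary income = 161.0 - 372.6 = -211.6
Net secondary income = -97.8
Current account = -1349.3 + (-211.6) + (-97.8) = -1658.7
Financial account = -(-1658.7) = 1658.7

1658.7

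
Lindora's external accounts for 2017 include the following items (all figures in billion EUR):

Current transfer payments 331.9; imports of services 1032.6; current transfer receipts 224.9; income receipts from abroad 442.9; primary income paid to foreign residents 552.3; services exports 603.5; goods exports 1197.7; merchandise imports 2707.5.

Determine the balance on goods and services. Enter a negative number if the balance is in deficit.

-1938.9

Goods balance = 1197.7 - 2707.5 = -1509.8
Services balance = 603.5 - 1032.6 = -429.1
Trade balance (goods + services) = -1509.8 + (-429.1) = -1938.9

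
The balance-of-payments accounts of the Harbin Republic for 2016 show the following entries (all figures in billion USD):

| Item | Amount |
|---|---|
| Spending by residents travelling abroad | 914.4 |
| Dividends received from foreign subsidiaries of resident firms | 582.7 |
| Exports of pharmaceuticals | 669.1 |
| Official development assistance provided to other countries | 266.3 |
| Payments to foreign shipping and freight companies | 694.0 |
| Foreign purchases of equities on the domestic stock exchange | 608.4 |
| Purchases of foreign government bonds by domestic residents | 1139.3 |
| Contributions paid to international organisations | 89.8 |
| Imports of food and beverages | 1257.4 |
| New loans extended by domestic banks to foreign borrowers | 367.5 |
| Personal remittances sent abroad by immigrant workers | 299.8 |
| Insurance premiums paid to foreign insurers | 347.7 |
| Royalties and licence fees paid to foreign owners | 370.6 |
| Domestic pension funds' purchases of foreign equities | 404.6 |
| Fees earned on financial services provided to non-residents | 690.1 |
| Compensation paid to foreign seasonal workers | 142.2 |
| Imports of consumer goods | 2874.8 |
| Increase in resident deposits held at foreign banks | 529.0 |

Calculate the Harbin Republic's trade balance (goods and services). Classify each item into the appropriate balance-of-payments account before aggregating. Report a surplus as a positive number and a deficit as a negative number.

-5099.7

Goods: 669.1 - 1257.4 - 2874.8 = -3463.1
Services: -370.6 - 347.7 - 914.4 + 690.1 - 694.0 = -1636.6
Trade balance = -3463.1 + (-1636.6) = -5099.7
(Excluded from the trade balance — primary income: dividends received from foreign subsidiaries of resident firms 582.7, compensation paid to foreign seasonal workers 142.2; secondary income: official development assistance provided to other countries 266.3, contributions paid to international organisations 89.8, personal remittances sent abroad by immigrant workers 299.8; financial account: foreign purchases of equities on the domestic stock exchange 608.4, purchases of foreign government bonds by domestic residents 1139.3, new loans extended by domestic banks to foreign borrowers 367.5, domestic pension funds' purchases of foreign equities 404.6, increase in resident deposits held at foreign banks 529.0.)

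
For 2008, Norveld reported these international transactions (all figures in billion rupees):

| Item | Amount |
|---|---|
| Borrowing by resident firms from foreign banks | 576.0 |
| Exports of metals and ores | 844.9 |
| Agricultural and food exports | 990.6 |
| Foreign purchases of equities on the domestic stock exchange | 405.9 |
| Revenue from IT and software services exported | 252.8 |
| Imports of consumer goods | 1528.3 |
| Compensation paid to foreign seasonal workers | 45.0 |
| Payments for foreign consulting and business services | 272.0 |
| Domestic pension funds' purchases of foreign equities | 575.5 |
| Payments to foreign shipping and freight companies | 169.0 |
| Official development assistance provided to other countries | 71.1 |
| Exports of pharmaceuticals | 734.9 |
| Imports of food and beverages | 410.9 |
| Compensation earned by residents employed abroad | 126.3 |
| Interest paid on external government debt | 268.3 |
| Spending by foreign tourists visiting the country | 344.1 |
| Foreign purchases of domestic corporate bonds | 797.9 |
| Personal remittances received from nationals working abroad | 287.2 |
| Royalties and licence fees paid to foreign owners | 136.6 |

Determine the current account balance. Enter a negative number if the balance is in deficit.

Goods: 990.6 - 410.9 + 734.9 - 1528.3 + 844.9 = 631.2
Services: 344.1 + 252.8 - 136.6 - 272.0 - 169.0 = 19.3
Primary income: -268.3 - 45.0 + 126.3 = -187.0
Secondary income: 287.2 - 71.1 = 216.1
Current account = 631.2 + 19.3 + (-187.0) + 216.1 = 679.6
(Excluded from the current account — financial account: borrowing by resident firms from foreign banks 576.0, foreign purchases of equities on the domestic stock exchange 405.9, domestic pension funds' purchases of foreign equities 575.5, foreign purchases of domestic corporate bonds 797.9.)

679.6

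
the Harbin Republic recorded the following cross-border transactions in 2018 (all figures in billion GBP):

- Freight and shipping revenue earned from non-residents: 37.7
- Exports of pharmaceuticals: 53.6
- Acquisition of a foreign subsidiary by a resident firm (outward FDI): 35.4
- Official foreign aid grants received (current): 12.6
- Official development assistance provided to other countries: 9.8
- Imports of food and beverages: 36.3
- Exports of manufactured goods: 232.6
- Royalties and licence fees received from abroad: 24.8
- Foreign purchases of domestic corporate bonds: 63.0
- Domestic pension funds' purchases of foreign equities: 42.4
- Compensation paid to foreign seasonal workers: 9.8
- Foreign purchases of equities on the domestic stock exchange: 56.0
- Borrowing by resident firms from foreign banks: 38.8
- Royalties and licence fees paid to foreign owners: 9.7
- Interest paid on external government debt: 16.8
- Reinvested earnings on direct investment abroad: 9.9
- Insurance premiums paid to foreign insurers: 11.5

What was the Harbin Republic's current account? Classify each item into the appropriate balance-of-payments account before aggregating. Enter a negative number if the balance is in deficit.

Goods: 53.6 + 232.6 - 36.3 = 249.9
Services: 24.8 - 11.5 + 37.7 - 9.7 = 41.3
Primary income: 9.9 - 16.8 - 9.8 = -16.7
Secondary income: -9.8 + 12.6 = 2.8
Current account = 249.9 + 41.3 + (-16.7) + 2.8 = 277.3
(Excluded from the current account — financial account: acquisition of a foreign subsidiary by a resident firm (outward FDI) 35.4, foreign purchases of domestic corporate bonds 63.0, domestic pension funds' purchases of foreign equities 42.4, foreign purchases of equities on the domestic stock exchange 56.0, borrowing by resident firms from foreign banks 38.8.)

277.3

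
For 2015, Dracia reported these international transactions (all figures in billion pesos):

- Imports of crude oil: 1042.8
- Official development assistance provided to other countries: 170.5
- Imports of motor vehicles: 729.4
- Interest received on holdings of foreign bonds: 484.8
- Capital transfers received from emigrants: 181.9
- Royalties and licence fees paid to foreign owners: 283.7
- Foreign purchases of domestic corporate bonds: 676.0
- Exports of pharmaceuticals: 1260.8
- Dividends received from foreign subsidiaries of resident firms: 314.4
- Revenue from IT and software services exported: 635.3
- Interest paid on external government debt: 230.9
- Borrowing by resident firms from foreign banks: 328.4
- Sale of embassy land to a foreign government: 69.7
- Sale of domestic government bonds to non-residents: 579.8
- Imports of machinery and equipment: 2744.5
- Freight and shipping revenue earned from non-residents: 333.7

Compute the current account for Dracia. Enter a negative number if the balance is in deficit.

-2172.8

Goods: -2744.5 - 1042.8 - 729.4 + 1260.8 = -3255.9
Services: 333.7 + 635.3 - 283.7 = 685.3
Primary income: 314.4 + 484.8 - 230.9 = 568.3
Secondary income: -170.5
Current account = (-3255.9) + 685.3 + 568.3 + (-170.5) = -2172.8
(Excluded from the current account — capital account: capital transfers received from emigrants 181.9, sale of embassy land to a foreign government 69.7; financial account: foreign purchases of domestic corporate bonds 676.0, borrowing by resident firms from foreign banks 328.4, sale of domestic government bonds to non-residents 579.8.)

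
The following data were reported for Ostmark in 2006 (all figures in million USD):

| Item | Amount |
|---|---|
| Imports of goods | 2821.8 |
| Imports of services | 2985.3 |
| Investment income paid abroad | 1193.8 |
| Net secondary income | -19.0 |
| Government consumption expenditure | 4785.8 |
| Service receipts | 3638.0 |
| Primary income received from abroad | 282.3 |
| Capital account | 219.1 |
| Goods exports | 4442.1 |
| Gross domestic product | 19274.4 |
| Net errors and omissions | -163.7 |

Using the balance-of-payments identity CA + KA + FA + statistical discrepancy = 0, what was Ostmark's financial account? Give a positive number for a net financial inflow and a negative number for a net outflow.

-1397.9

Goods balance = 4442.1 - 2821.8 = 1620.3
Services balance = 3638.0 - 2985.3 = 652.7
Trade balance (goods + services) = 1620.3 + 652.7 = 2273.0
Net primary income = 282.3 - 1193.8 = -911.5
Net secondary income = -19.0
Current account = 2273.0 + (-911.5) + (-19.0) = 1342.5
Financial account = -(1342.5 + 219.1 + (-163.7)) = -1397.9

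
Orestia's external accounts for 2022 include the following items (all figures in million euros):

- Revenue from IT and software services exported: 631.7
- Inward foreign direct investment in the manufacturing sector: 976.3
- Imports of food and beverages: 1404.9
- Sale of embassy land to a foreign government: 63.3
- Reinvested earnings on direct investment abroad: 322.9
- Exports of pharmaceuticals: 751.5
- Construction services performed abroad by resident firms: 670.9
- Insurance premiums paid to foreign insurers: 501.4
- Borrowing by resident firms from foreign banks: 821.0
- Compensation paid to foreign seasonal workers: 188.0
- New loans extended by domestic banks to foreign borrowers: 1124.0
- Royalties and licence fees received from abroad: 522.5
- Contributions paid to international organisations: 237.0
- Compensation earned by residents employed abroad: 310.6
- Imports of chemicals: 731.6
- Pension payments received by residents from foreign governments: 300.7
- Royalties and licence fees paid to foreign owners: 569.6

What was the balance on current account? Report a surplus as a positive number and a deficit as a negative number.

-121.7

Goods: 751.5 - 1404.9 - 731.6 = -1385.0
Services: 522.5 - 569.6 + 631.7 + 670.9 - 501.4 = 754.1
Primary income: 322.9 + 310.6 - 188.0 = 445.5
Secondary income: -237.0 + 300.7 = 63.7
Current account = (-1385.0) + 754.1 + 445.5 + 63.7 = -121.7
(Excluded from the current account — financial account: inward foreign direct investment in the manufacturing sector 976.3, borrowing by resident firms from foreign banks 821.0, new loans extended by domestic banks to foreign borrowers 1124.0; capital account: sale of embassy land to a foreign government 63.3.)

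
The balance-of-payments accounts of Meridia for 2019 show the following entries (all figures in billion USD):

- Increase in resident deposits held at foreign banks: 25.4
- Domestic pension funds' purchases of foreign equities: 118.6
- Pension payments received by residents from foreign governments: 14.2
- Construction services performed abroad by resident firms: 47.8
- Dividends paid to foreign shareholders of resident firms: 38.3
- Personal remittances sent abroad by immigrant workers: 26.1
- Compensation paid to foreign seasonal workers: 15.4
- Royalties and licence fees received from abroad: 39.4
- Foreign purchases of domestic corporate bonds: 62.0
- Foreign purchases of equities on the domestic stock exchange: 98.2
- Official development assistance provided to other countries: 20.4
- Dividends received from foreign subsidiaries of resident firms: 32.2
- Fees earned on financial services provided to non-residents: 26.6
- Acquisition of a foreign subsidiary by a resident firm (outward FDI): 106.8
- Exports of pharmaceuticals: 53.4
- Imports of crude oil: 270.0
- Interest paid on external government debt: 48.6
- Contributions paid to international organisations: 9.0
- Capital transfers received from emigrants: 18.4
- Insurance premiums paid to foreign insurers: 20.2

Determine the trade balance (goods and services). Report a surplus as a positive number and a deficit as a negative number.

Goods: -270.0 + 53.4 = -216.6
Services: 26.6 + 39.4 + 47.8 - 20.2 = 93.6
Trade balance = -216.6 + 93.6 = -123.0
(Excluded from the trade balance — financial account: increase in resident deposits held at foreign banks 25.4, domestic pension funds' purchases of foreign equities 118.6, foreign purchases of domestic corporate bonds 62.0, foreign purchases of equities on the domestic stock exchange 98.2, acquisition of a foreign subsidiary by a resident firm (outward FDI) 106.8; secondary income: pension payments received by residents from foreign governments 14.2, personal remittances sent abroad by immigrant workers 26.1, official development assistance provided to other countries 20.4, contributions paid to international organisations 9.0; primary income: dividends paid to foreign shareholders of resident firms 38.3, compensation paid to foreign seasonal workers 15.4, dividends received from foreign subsidiaries of resident firms 32.2, interest paid on external government debt 48.6; capital account: capital transfers received from emigrants 18.4.)

-123.0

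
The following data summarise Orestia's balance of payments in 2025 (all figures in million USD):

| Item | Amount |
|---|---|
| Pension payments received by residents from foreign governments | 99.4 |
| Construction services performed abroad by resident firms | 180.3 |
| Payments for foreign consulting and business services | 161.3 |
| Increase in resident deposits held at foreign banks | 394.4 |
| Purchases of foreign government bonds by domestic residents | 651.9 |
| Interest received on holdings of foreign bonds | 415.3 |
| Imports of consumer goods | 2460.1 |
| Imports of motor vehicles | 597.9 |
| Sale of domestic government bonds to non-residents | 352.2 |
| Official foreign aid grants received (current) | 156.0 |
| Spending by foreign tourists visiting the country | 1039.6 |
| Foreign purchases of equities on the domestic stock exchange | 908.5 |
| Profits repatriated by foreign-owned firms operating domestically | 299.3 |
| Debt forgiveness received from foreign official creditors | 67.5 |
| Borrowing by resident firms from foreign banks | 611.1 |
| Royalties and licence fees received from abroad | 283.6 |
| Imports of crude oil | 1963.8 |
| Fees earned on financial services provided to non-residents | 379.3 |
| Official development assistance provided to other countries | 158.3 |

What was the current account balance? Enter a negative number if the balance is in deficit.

-3087.2

Goods: -597.9 - 2460.1 - 1963.8 = -5021.8
Services: 180.3 + 1039.6 + 283.6 + 379.3 - 161.3 = 1721.5
Primary income: -299.3 + 415.3 = 116.0
Secondary income: 99.4 - 158.3 + 156.0 = 97.1
Current account = (-5021.8) + 1721.5 + 116.0 + 97.1 = -3087.2
(Excluded from the current account — financial account: increase in resident deposits held at foreign banks 394.4, purchases of foreign government bonds by domestic residents 651.9, sale of domestic government bonds to non-residents 352.2, foreign purchases of equities on the domestic stock exchange 908.5, borrowing by resident firms from foreign banks 611.1; capital account: debt forgiveness received from foreign official creditors 67.5.)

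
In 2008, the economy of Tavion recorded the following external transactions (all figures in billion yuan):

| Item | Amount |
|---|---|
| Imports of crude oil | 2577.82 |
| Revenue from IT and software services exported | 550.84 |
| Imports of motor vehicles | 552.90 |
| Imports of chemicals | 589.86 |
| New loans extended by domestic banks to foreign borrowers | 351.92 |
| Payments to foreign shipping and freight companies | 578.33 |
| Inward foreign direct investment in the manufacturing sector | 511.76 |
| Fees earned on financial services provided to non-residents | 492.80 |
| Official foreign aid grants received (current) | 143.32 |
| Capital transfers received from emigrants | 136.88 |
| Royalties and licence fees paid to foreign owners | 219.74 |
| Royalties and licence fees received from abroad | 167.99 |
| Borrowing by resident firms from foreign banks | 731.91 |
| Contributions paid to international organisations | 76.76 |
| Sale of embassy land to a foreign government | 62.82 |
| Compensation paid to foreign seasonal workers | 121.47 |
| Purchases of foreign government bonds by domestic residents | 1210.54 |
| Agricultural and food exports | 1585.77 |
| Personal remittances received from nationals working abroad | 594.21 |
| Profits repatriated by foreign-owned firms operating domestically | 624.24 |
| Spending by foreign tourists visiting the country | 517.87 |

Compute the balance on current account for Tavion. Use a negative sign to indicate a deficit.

Goods: -2577.82 + 1585.77 - 552.90 - 589.86 = -2134.81
Services: 492.80 + 550.84 - 578.33 - 219.74 + 167.99 + 517.87 = 931.43
Primary income: -121.47 - 624.24 = -745.71
Secondary income: -76.76 + 594.21 + 143.32 = 660.77
Current account = (-2134.81) + 931.43 + (-745.71) + 660.77 = -1288.32
(Excluded from the current account — financial account: new loans extended by domestic banks to foreign borrowers 351.92, inward foreign direct investment in the manufacturing sector 511.76, borrowing by resident firms from foreign banks 731.91, purchases of foreign government bonds by domestic residents 1210.54; capital account: capital transfers received from emigrants 136.88, sale of embassy land to a foreign government 62.82.)

-1288.32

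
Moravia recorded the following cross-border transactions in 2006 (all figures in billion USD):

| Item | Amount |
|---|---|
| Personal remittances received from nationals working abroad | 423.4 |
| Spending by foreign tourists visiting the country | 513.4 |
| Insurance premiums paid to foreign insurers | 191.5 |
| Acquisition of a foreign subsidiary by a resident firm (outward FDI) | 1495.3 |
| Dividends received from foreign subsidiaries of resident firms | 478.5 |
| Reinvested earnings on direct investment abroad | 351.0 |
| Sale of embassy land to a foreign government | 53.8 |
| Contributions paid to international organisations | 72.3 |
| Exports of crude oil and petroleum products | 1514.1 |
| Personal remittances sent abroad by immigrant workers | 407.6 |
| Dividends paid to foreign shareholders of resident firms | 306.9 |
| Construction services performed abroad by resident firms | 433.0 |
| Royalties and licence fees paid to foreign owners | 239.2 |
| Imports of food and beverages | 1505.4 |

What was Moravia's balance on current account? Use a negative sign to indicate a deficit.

Goods: 1514.1 - 1505.4 = 8.7
Services: 433.0 + 513.4 - 239.2 - 191.5 = 515.7
Primary income: 351.0 - 306.9 + 478.5 = 522.6
Secondary income: 423.4 - 407.6 - 72.3 = -56.5
Current account = 8.7 + 515.7 + 522.6 + (-56.5) = 990.5
(Excluded from the current account — financial account: acquisition of a foreign subsidiary by a resident firm (outward FDI) 1495.3; capital account: sale of embassy land to a foreign government 53.8.)

990.5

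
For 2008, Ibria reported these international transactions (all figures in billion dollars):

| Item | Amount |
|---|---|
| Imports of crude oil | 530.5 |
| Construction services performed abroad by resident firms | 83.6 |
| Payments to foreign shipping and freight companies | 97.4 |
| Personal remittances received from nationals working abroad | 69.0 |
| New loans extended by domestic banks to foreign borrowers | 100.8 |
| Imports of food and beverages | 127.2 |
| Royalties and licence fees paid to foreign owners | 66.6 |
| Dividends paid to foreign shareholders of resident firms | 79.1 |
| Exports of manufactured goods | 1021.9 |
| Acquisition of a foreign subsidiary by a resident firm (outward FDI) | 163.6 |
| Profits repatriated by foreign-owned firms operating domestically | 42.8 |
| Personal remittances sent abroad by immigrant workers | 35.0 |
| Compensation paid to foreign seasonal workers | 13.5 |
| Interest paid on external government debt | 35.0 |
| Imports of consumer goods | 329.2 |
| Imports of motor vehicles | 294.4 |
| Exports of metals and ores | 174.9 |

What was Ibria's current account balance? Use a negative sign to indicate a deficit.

Goods: -294.4 - 329.2 - 530.5 + 1021.9 + 174.9 - 127.2 = -84.5
Services: -66.6 - 97.4 + 83.6 = -80.4
Primary income: -35.0 - 79.1 - 13.5 - 42.8 = -170.4
Secondary income: -35.0 + 69.0 = 34.0
Current account = (-84.5) + (-80.4) + (-170.4) + 34.0 = -301.3
(Excluded from the current account — financial account: new loans extended by domestic banks to foreign borrowers 100.8, acquisition of a foreign subsidiary by a resident firm (outward FDI) 163.6.)

-301.3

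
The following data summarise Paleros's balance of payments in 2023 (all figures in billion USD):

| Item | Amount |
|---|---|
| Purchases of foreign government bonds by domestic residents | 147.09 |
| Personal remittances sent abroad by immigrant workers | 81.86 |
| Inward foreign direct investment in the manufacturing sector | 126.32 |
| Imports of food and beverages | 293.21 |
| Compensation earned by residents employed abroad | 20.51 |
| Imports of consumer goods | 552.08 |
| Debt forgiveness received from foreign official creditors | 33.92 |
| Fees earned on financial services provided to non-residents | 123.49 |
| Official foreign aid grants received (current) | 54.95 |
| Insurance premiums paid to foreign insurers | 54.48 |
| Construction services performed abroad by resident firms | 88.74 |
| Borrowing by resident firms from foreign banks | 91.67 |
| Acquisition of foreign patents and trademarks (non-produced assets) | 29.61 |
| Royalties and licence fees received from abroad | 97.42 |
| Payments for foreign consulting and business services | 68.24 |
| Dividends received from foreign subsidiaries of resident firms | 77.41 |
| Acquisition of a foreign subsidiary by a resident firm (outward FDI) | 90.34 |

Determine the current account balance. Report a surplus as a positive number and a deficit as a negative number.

Goods: -293.21 - 552.08 = -845.29
Services: 88.74 + 123.49 + 97.42 - 68.24 - 54.48 = 186.93
Primary income: 20.51 + 77.41 = 97.92
Secondary income: 54.95 - 81.86 = -26.91
Current account = (-845.29) + 186.93 + 97.92 + (-26.91) = -587.35
(Excluded from the current account — financial account: purchases of foreign government bonds by domestic residents 147.09, inward foreign direct investment in the manufacturing sector 126.32, borrowing by resident firms from foreign banks 91.67, acquisition of a foreign subsidiary by a resident firm (outward FDI) 90.34; capital account: debt forgiveness received from foreign official creditors 33.92, acquisition of foreign patents and trademarks (non-produced assets) 29.61.)

-587.35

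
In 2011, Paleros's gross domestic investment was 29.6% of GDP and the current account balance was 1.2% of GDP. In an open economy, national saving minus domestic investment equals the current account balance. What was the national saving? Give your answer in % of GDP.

S - I = CA (net lending to the rest of the world).
S = I + CA = 29.6 + 1.2 = 30.8

30.8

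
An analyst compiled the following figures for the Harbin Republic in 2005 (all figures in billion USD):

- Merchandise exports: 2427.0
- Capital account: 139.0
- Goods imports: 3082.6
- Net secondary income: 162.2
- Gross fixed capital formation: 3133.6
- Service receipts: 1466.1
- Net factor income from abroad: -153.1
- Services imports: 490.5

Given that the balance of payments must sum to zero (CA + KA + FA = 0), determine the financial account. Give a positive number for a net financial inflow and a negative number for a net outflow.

-468.1

Goods balance = 2427.0 - 3082.6 = -655.6
Services balance = 1466.1 - 490.5 = 975.6
Trade balance (goods + services) = -655.6 + 975.6 = 320.0
Net primary income = -153.1
Net secondary income = 162.2
Current account = 320.0 + (-153.1) + 162.2 = 329.1
Financial account = -(329.1 + 139.0) = -468.1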